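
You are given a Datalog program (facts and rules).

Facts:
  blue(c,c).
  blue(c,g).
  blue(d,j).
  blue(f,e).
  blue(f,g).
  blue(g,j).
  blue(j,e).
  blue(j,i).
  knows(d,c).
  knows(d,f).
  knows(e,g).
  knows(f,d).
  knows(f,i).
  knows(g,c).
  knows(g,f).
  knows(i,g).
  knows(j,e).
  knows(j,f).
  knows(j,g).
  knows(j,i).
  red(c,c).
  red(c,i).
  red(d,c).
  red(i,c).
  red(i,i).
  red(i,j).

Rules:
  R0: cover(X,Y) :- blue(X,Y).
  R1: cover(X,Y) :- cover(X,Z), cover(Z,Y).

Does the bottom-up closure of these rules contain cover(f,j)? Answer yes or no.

yes

round 1: derive cover(c,c) via R0 from blue(c,c)
round 1: derive cover(c,g) via R0 from blue(c,g)
round 1: derive cover(d,j) via R0 from blue(d,j)
round 1: derive cover(f,e) via R0 from blue(f,e)
round 1: derive cover(f,g) via R0 from blue(f,g)
round 1: derive cover(g,j) via R0 from blue(g,j)
round 1: derive cover(j,e) via R0 from blue(j,e)
round 1: derive cover(j,i) via R0 from blue(j,i)
round 2: derive cover(c,j) via R1 from cover(c,g), cover(g,j)
round 2: derive cover(d,e) via R1 from cover(d,j), cover(j,e)
round 2: derive cover(d,i) via R1 from cover(d,j), cover(j,i)
round 2: derive cover(f,j) via R1 from cover(f,g), cover(g,j)
round 2: derive cover(g,e) via R1 from cover(g,j), cover(j,e)
round 2: derive cover(g,i) via R1 from cover(g,j), cover(j,i)
round 3: derive cover(c,e) via R1 from cover(c,g), cover(g,e)
round 3: derive cover(c,i) via R1 from cover(c,g), cover(g,i)
round 3: derive cover(f,i) via R1 from cover(f,g), cover(g,i)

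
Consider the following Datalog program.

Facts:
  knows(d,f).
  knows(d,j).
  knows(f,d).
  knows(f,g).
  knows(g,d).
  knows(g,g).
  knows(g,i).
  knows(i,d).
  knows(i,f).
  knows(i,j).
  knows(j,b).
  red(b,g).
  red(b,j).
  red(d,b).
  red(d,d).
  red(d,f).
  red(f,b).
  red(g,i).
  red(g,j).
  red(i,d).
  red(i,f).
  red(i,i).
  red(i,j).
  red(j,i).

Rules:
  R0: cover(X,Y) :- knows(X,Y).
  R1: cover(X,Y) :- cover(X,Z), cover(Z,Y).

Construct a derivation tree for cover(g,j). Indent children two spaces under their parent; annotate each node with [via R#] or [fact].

round 1: derive cover(d,f) via R0 from knows(d,f)
round 1: derive cover(d,j) via R0 from knows(d,j)
round 1: derive cover(f,d) via R0 from knows(f,d)
round 1: derive cover(f,g) via R0 from knows(f,g)
round 1: derive cover(g,d) via R0 from knows(g,d)
round 1: derive cover(g,g) via R0 from knows(g,g)
round 1: derive cover(g,i) via R0 from knows(g,i)
round 1: derive cover(i,d) via R0 from knows(i,d)
round 1: derive cover(i,f) via R0 from knows(i,f)
round 1: derive cover(i,j) via R0 from knows(i,j)
round 1: derive cover(j,b) via R0 from knows(j,b)
round 2: derive cover(d,b) via R1 from cover(d,j), cover(j,b)
round 2: derive cover(d,d) via R1 from cover(d,f), cover(f,d)
round 2: derive cover(d,g) via R1 from cover(d,f), cover(f,g)
round 2: derive cover(f,f) via R1 from cover(f,d), cover(d,f)
round 2: derive cover(f,i) via R1 from cover(f,g), cover(g,i)
round 2: derive cover(f,j) via R1 from cover(f,d), cover(d,j)
round 2: derive cover(g,f) via R1 from cover(g,d), cover(d,f)
round 2: derive cover(g,j) via R1 from cover(g,d), cover(d,j)
round 2: derive cover(i,b) via R1 from cover(i,j), cover(j,b)
round 2: derive cover(i,g) via R1 from cover(i,f), cover(f,g)
round 3: derive cover(d,i) via R1 from cover(d,f), cover(f,i)
round 3: derive cover(f,b) via R1 from cover(f,d), cover(d,b)
round 3: derive cover(g,b) via R1 from cover(g,d), cover(d,b)
round 3: derive cover(i,i) via R1 from cover(i,f), cover(f,i)

cover(g,j)  [via R1]
  cover(g,d)  [via R0]
    knows(g,d)  [fact]
  cover(d,j)  [via R0]
    knows(d,j)  [fact]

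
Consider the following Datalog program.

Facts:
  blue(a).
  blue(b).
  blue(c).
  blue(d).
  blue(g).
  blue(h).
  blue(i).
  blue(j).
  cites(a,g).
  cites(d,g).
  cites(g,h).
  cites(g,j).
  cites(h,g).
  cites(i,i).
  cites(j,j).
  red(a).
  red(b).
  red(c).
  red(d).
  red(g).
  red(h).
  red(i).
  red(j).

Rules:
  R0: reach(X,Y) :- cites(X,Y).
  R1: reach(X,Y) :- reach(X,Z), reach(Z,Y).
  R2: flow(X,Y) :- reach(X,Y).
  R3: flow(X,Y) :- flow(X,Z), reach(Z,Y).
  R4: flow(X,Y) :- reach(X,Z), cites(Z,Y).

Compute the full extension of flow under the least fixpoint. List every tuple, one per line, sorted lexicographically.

round 1: derive reach(a,g) via R0 from cites(a,g)
round 1: derive reach(d,g) via R0 from cites(d,g)
round 1: derive reach(g,h) via R0 from cites(g,h)
round 1: derive reach(g,j) via R0 from cites(g,j)
round 1: derive reach(h,g) via R0 from cites(h,g)
round 1: derive reach(i,i) via R0 from cites(i,i)
round 1: derive reach(j,j) via R0 from cites(j,j)
round 2: derive reach(a,h) via R1 from reach(a,g), reach(g,h)
round 2: derive reach(a,j) via R1 from reach(a,g), reach(g,j)
round 2: derive reach(d,h) via R1 from reach(d,g), reach(g,h)
round 2: derive reach(d,j) via R1 from reach(d,g), reach(g,j)
round 2: derive reach(g,g) via R1 from reach(g,h), reach(h,g)
round 2: derive reach(h,h) via R1 from reach(h,g), reach(g,h)
round 2: derive reach(h,j) via R1 from reach(h,g), reach(g,j)
round 2: derive flow(a,g) via R2 from reach(a,g)
round 2: derive flow(d,g) via R2 from reach(d,g)
round 2: derive flow(g,h) via R2 from reach(g,h)
round 2: derive flow(g,j) via R2 from reach(g,j)
round 2: derive flow(h,g) via R2 from reach(h,g)
round 2: derive flow(i,i) via R2 from reach(i,i)
round 2: derive flow(j,j) via R2 from reach(j,j)
round 2: derive flow(a,h) via R4 from reach(a,g), cites(g,h)
round 2: derive flow(a,j) via R4 from reach(a,g), cites(g,j)
round 2: derive flow(d,h) via R4 from reach(d,g), cites(g,h)
round 2: derive flow(d,j) via R4 from reach(d,g), cites(g,j)
round 2: derive flow(g,g) via R4 from reach(g,h), cites(h,g)
round 2: derive flow(h,h) via R4 from reach(h,g), cites(g,h)
round 2: derive flow(h,j) via R4 from reach(h,g), cites(g,j)

flow(a,g)
flow(a,h)
flow(a,j)
flow(d,g)
flow(d,h)
flow(d,j)
flow(g,g)
flow(g,h)
flow(g,j)
flow(h,g)
flow(h,h)
flow(h,j)
flow(i,i)
flow(j,j)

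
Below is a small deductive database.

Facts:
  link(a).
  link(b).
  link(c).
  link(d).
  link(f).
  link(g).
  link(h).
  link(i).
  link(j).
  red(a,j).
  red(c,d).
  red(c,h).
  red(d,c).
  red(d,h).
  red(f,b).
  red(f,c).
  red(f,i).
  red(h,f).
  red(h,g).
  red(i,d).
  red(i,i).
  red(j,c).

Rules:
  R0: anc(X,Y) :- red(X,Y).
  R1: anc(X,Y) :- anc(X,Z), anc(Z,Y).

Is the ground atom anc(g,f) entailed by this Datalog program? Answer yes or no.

round 1: derive anc(a,j) via R0 from red(a,j)
round 1: derive anc(c,d) via R0 from red(c,d)
round 1: derive anc(c,h) via R0 from red(c,h)
round 1: derive anc(d,c) via R0 from red(d,c)
round 1: derive anc(d,h) via R0 from red(d,h)
round 1: derive anc(f,b) via R0 from red(f,b)
round 1: derive anc(f,c) via R0 from red(f,c)
round 1: derive anc(f,i) via R0 from red(f,i)
round 1: derive anc(h,f) via R0 from red(h,f)
round 1: derive anc(h,g) via R0 from red(h,g)
round 1: derive anc(i,d) via R0 from red(i,d)
round 1: derive anc(i,i) via R0 from red(i,i)
round 1: derive anc(j,c) via R0 from red(j,c)
round 2: derive anc(a,c) via R1 from anc(a,j), anc(j,c)
round 2: derive anc(c,c) via R1 from anc(c,d), anc(d,c)
round 2: derive anc(c,f) via R1 from anc(c,h), anc(h,f)
round 2: derive anc(c,g) via R1 from anc(c,h), anc(h,g)
round 2: derive anc(d,d) via R1 from anc(d,c), anc(c,d)
round 2: derive anc(d,f) via R1 from anc(d,h), anc(h,f)
round 2: derive anc(d,g) via R1 from anc(d,h), anc(h,g)
round 2: derive anc(f,d) via R1 from anc(f,c), anc(c,d)
round 2: derive anc(f,h) via R1 from anc(f,c), anc(c,h)
round 2: derive anc(h,b) via R1 from anc(h,f), anc(f,b)
round 2: derive anc(h,c) via R1 from anc(h,f), anc(f,c)
round 2: derive anc(h,i) via R1 from anc(h,f), anc(f,i)
round 2: derive anc(i,c) via R1 from anc(i,d), anc(d,c)
round 2: derive anc(i,h) via R1 from anc(i,d), anc(d,h)
round 2: derive anc(j,d) via R1 from anc(j,c), anc(c,d)
round 2: derive anc(j,h) via R1 from anc(j,c), anc(c,h)
round 3: derive anc(a,d) via R1 from anc(a,c), anc(c,d)
round 3: derive anc(a,f) via R1 from anc(a,c), anc(c,f)
round 3: derive anc(a,g) via R1 from anc(a,c), anc(c,g)
round 3: derive anc(a,h) via R1 from anc(a,c), anc(c,h)
round 3: derive anc(c,b) via R1 from anc(c,f), anc(f,b)
round 3: derive anc(c,i) via R1 from anc(c,f), anc(f,i)
round 3: derive anc(d,b) via R1 from anc(d,f), anc(f,b)
round 3: derive anc(d,i) via R1 from anc(d,f), anc(f,i)
round 3: derive anc(f,f) via R1 from anc(f,c), anc(c,f)
round 3: derive anc(f,g) via R1 from anc(f,c), anc(c,g)
round 3: derive anc(h,d) via R1 from anc(h,c), anc(c,d)
round 3: derive anc(h,h) via R1 from anc(h,c), anc(c,h)
round 3: derive anc(i,b) via R1 from anc(i,h), anc(h,b)
round 3: derive anc(i,f) via R1 from anc(i,c), anc(c,f)
round 3: derive anc(i,g) via R1 from anc(i,c), anc(c,g)
round 3: derive anc(j,b) via R1 from anc(j,h), anc(h,b)
round 3: derive anc(j,f) via R1 from anc(j,c), anc(c,f)
round 3: derive anc(j,g) via R1 from anc(j,c), anc(c,g)
round 3: derive anc(j,i) via R1 from anc(j,h), anc(h,i)
round 4: derive anc(a,b) via R1 from anc(a,c), anc(c,b)
round 4: derive anc(a,i) via R1 from anc(a,c), anc(c,i)

no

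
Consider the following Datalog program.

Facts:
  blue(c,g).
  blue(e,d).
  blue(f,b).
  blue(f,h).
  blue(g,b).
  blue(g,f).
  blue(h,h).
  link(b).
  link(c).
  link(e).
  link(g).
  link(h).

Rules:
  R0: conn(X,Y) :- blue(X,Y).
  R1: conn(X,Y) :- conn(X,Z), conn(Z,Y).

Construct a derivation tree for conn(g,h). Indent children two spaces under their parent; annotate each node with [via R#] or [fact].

round 1: derive conn(c,g) via R0 from blue(c,g)
round 1: derive conn(e,d) via R0 from blue(e,d)
round 1: derive conn(f,b) via R0 from blue(f,b)
round 1: derive conn(f,h) via R0 from blue(f,h)
round 1: derive conn(g,b) via R0 from blue(g,b)
round 1: derive conn(g,f) via R0 from blue(g,f)
round 1: derive conn(h,h) via R0 from blue(h,h)
round 2: derive conn(c,b) via R1 from conn(c,g), conn(g,b)
round 2: derive conn(c,f) via R1 from conn(c,g), conn(g,f)
round 2: derive conn(g,h) via R1 from conn(g,f), conn(f,h)
round 3: derive conn(c,h) via R1 from conn(c,f), conn(f,h)

conn(g,h)  [via R1]
  conn(g,f)  [via R0]
    blue(g,f)  [fact]
  conn(f,h)  [via R0]
    blue(f,h)  [fact]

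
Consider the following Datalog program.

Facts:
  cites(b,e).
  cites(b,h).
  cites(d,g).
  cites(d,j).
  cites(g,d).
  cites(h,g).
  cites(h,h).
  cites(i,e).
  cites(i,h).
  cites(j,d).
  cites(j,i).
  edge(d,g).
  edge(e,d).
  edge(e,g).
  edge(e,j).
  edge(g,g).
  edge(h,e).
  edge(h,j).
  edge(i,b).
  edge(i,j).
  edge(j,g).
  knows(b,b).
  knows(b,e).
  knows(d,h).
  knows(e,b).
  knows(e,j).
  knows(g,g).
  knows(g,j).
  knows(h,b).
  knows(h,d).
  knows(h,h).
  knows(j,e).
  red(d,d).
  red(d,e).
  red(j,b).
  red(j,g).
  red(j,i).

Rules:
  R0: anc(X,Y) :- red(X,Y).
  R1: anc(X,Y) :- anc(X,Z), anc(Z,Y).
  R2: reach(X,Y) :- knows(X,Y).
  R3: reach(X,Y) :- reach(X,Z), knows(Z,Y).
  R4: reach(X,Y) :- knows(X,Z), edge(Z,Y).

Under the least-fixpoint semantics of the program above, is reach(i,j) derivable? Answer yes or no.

no

round 1: derive reach(b,b) via R2 from knows(b,b)
round 1: derive reach(b,e) via R2 from knows(b,e)
round 1: derive reach(d,h) via R2 from knows(d,h)
round 1: derive reach(e,b) via R2 from knows(e,b)
round 1: derive reach(e,j) via R2 from knows(e,j)
round 1: derive reach(g,g) via R2 from knows(g,g)
round 1: derive reach(g,j) via R2 from knows(g,j)
round 1: derive reach(h,b) via R2 from knows(h,b)
round 1: derive reach(h,d) via R2 from knows(h,d)
round 1: derive reach(h,h) via R2 from knows(h,h)
round 1: derive reach(j,e) via R2 from knows(j,e)
round 1: derive reach(b,d) via R4 from knows(b,e), edge(e,d)
round 1: derive reach(b,g) via R4 from knows(b,e), edge(e,g)
round 1: derive reach(b,j) via R4 from knows(b,e), edge(e,j)
round 1: derive reach(d,e) via R4 from knows(d,h), edge(h,e)
round 1: derive reach(d,j) via R4 from knows(d,h), edge(h,j)
round 1: derive reach(e,g) via R4 from knows(e,j), edge(j,g)
round 1: derive reach(h,e) via R4 from knows(h,h), edge(h,e)
round 1: derive reach(h,g) via R4 from knows(h,d), edge(d,g)
round 1: derive reach(h,j) via R4 from knows(h,h), edge(h,j)
round 1: derive reach(j,d) via R4 from knows(j,e), edge(e,d)
round 1: derive reach(j,g) via R4 from knows(j,e), edge(e,g)
round 1: derive reach(j,j) via R4 from knows(j,e), edge(e,j)
round 2: derive reach(b,h) via R3 from reach(b,d), knows(d,h)
round 2: derive reach(d,b) via R3 from reach(d,e), knows(e,b)
round 2: derive reach(d,d) via R3 from reach(d,h), knows(h,d)
round 2: derive reach(e,e) via R3 from reach(e,b), knows(b,e)
round 2: derive reach(g,e) via R3 from reach(g,j), knows(j,e)
round 2: derive reach(j,b) via R3 from reach(j,e), knows(e,b)
round 2: derive reach(j,h) via R3 from reach(j,d), knows(d,h)
round 3: derive reach(g,b) via R3 from reach(g,e), knows(e,b)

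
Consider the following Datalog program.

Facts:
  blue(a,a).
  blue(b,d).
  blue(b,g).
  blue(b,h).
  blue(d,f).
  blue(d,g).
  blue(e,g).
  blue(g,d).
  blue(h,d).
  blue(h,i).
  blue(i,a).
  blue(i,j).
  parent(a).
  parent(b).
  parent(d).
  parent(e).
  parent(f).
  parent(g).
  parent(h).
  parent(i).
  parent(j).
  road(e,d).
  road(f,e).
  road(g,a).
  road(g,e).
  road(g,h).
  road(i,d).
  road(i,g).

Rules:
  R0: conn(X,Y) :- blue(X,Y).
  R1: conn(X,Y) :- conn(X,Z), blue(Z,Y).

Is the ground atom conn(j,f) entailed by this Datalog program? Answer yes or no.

round 1: derive conn(a,a) via R0 from blue(a,a)
round 1: derive conn(b,d) via R0 from blue(b,d)
round 1: derive conn(b,g) via R0 from blue(b,g)
round 1: derive conn(b,h) via R0 from blue(b,h)
round 1: derive conn(d,f) via R0 from blue(d,f)
round 1: derive conn(d,g) via R0 from blue(d,g)
round 1: derive conn(e,g) via R0 from blue(e,g)
round 1: derive conn(g,d) via R0 from blue(g,d)
round 1: derive conn(h,d) via R0 from blue(h,d)
round 1: derive conn(h,i) via R0 from blue(h,i)
round 1: derive conn(i,a) via R0 from blue(i,a)
round 1: derive conn(i,j) via R0 from blue(i,j)
round 2: derive conn(b,f) via R1 from conn(b,d), blue(d,f)
round 2: derive conn(b,i) via R1 from conn(b,h), blue(h,i)
round 2: derive conn(d,d) via R1 from conn(d,g), blue(g,d)
round 2: derive conn(e,d) via R1 from conn(e,g), blue(g,d)
round 2: derive conn(g,f) via R1 from conn(g,d), blue(d,f)
round 2: derive conn(g,g) via R1 from conn(g,d), blue(d,g)
round 2: derive conn(h,a) via R1 from conn(h,i), blue(i,a)
round 2: derive conn(h,f) via R1 from conn(h,d), blue(d,f)
round 2: derive conn(h,g) via R1 from conn(h,d), blue(d,g)
round 2: derive conn(h,j) via R1 from conn(h,i), blue(i,j)
round 3: derive conn(b,a) via R1 from conn(b,i), blue(i,a)
round 3: derive conn(b,j) via R1 from conn(b,i), blue(i,j)
round 3: derive conn(e,f) via R1 from conn(e,d), blue(d,f)

no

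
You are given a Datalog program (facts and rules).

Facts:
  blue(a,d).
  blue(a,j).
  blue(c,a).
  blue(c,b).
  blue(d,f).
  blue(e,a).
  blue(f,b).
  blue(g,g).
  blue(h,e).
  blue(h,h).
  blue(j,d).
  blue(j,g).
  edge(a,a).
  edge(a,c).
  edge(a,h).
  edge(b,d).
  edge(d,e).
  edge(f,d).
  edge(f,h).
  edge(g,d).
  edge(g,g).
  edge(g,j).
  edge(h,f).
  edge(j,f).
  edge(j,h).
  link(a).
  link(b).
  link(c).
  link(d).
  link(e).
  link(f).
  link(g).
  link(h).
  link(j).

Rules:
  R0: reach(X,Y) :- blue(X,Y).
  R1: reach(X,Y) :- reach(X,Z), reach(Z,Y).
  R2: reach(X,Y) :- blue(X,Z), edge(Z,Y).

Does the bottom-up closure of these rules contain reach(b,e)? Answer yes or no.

round 1: derive reach(a,d) via R0 from blue(a,d)
round 1: derive reach(a,j) via R0 from blue(a,j)
round 1: derive reach(c,a) via R0 from blue(c,a)
round 1: derive reach(c,b) via R0 from blue(c,b)
round 1: derive reach(d,f) via R0 from blue(d,f)
round 1: derive reach(e,a) via R0 from blue(e,a)
round 1: derive reach(f,b) via R0 from blue(f,b)
round 1: derive reach(g,g) via R0 from blue(g,g)
round 1: derive reach(h,e) via R0 from blue(h,e)
round 1: derive reach(h,h) via R0 from blue(h,h)
round 1: derive reach(j,d) via R0 from blue(j,d)
round 1: derive reach(j,g) via R0 from blue(j,g)
round 1: derive reach(a,e) via R2 from blue(a,d), edge(d,e)
round 1: derive reach(a,f) via R2 from blue(a,j), edge(j,f)
round 1: derive reach(a,h) via R2 from blue(a,j), edge(j,h)
round 1: derive reach(c,c) via R2 from blue(c,a), edge(a,c)
round 1: derive reach(c,d) via R2 from blue(c,b), edge(b,d)
round 1: derive reach(c,h) via R2 from blue(c,a), edge(a,h)
round 1: derive reach(d,d) via R2 from blue(d,f), edge(f,d)
round 1: derive reach(d,h) via R2 from blue(d,f), edge(f,h)
round 1: derive reach(e,c) via R2 from blue(e,a), edge(a,c)
round 1: derive reach(e,h) via R2 from blue(e,a), edge(a,h)
round 1: derive reach(f,d) via R2 from blue(f,b), edge(b,d)
round 1: derive reach(g,d) via R2 from blue(g,g), edge(g,d)
round 1: derive reach(g,j) via R2 from blue(g,g), edge(g,j)
round 1: derive reach(h,f) via R2 from blue(h,h), edge(h,f)
round 1: derive reach(j,e) via R2 from blue(j,d), edge(d,e)
round 1: derive reach(j,j) via R2 from blue(j,g), edge(g,j)
round 2: derive reach(a,a) via R1 from reach(a,e), reach(e,a)
round 2: derive reach(a,b) via R1 from reach(a,f), reach(f,b)
round 2: derive reach(a,c) via R1 from reach(a,e), reach(e,c)
round 2: derive reach(a,g) via R1 from reach(a,j), reach(j,g)
round 2: derive reach(c,e) via R1 from reach(c,a), reach(a,e)
round 2: derive reach(c,f) via R1 from reach(c,a), reach(a,f)
round 2: derive reach(c,j) via R1 from reach(c,a), reach(a,j)
round 2: derive reach(d,b) via R1 from reach(d,f), reach(f,b)
round 2: derive reach(d,e) via R1 from reach(d,h), reach(h,e)
round 2: derive reach(e,b) via R1 from reach(e,c), reach(c,b)
round 2: derive reach(e,d) via R1 from reach(e,a), reach(a,d)
round 2: derive reach(e,e) via R1 from reach(e,a), reach(a,e)
round 2: derive reach(e,f) via R1 from reach(e,a), reach(a,f)
round 2: derive reach(e,j) via R1 from reach(e,a), reach(a,j)
round 2: derive reach(f,f) via R1 from reach(f,d), reach(d,f)
round 2: derive reach(f,h) via R1 from reach(f,d), reach(d,h)
round 2: derive reach(g,e) via R1 from reach(g,j), reach(j,e)
round 2: derive reach(g,f) via R1 from reach(g,d), reach(d,f)
round 2: derive reach(g,h) via R1 from reach(g,d), reach(d,h)
round 2: derive reach(h,a) via R1 from reach(h,e), reach(e,a)
round 2: derive reach(h,b) via R1 from reach(h,f), reach(f,b)
round 2: derive reach(h,c) via R1 from reach(h,e), reach(e,c)
round 2: derive reach(h,d) via R1 from reach(h,f), reach(f,d)
round 2: derive reach(j,a) via R1 from reach(j,e), reach(e,a)
round 2: derive reach(j,c) via R1 from reach(j,e), reach(e,c)
round 2: derive reach(j,f) via R1 from reach(j,d), reach(d,f)
round 2: derive reach(j,h) via R1 from reach(j,d), reach(d,h)
round 3: derive reach(c,g) via R1 from reach(c,a), reach(a,g)
round 3: derive reach(d,a) via R1 from reach(d,e), reach(e,a)
round 3: derive reach(d,c) via R1 from reach(d,e), reach(e,c)
round 3: derive reach(d,j) via R1 from reach(d,e), reach(e,j)
round 3: derive reach(e,g) via R1 from reach(e,a), reach(a,g)
round 3: derive reach(f,a) via R1 from reach(f,h), reach(h,a)
round 3: derive reach(f,c) via R1 from reach(f,h), reach(h,c)
round 3: derive reach(f,e) via R1 from reach(f,d), reach(d,e)
round 3: derive reach(g,a) via R1 from reach(g,e), reach(e,a)
round 3: derive reach(g,b) via R1 from reach(g,d), reach(d,b)
round 3: derive reach(g,c) via R1 from reach(g,e), reach(e,c)
round 3: derive reach(h,g) via R1 from reach(h,a), reach(a,g)
round 3: derive reach(h,j) via R1 from reach(h,a), reach(a,j)
round 3: derive reach(j,b) via R1 from reach(j,a), reach(a,b)
round 4: derive reach(d,g) via R1 from reach(d,a), reach(a,g)
round 4: derive reach(f,g) via R1 from reach(f,a), reach(a,g)
round 4: derive reach(f,j) via R1 from reach(f,a), reach(a,j)

no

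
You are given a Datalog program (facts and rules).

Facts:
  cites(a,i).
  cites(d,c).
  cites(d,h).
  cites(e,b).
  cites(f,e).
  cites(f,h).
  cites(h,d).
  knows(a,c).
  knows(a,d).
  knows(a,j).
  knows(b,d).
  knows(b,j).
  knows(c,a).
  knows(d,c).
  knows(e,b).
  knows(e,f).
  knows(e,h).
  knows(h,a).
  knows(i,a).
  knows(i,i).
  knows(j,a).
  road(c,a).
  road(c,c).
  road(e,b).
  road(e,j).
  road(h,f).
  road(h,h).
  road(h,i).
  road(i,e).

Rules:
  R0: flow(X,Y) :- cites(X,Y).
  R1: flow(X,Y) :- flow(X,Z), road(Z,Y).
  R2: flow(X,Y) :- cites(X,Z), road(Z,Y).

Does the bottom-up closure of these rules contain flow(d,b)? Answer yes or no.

round 1: derive flow(a,i) via R0 from cites(a,i)
round 1: derive flow(d,c) via R0 from cites(d,c)
round 1: derive flow(d,h) via R0 from cites(d,h)
round 1: derive flow(e,b) via R0 from cites(e,b)
round 1: derive flow(f,e) via R0 from cites(f,e)
round 1: derive flow(f,h) via R0 from cites(f,h)
round 1: derive flow(h,d) via R0 from cites(h,d)
round 1: derive flow(a,e) via R2 from cites(a,i), road(i,e)
round 1: derive flow(d,a) via R2 from cites(d,c), road(c,a)
round 1: derive flow(d,f) via R2 from cites(d,h), road(h,f)
round 1: derive flow(d,i) via R2 from cites(d,h), road(h,i)
round 1: derive flow(f,b) via R2 from cites(f,e), road(e,b)
round 1: derive flow(f,f) via R2 from cites(f,h), road(h,f)
round 1: derive flow(f,i) via R2 from cites(f,h), road(h,i)
round 1: derive flow(f,j) via R2 from cites(f,e), road(e,j)
round 2: derive flow(a,b) via R1 from flow(a,e), road(e,b)
round 2: derive flow(a,j) via R1 from flow(a,e), road(e,j)
round 2: derive flow(d,e) via R1 from flow(d,i), road(i,e)
round 3: derive flow(d,b) via R1 from flow(d,e), road(e,b)
round 3: derive flow(d,j) via R1 from flow(d,e), road(e,j)

yes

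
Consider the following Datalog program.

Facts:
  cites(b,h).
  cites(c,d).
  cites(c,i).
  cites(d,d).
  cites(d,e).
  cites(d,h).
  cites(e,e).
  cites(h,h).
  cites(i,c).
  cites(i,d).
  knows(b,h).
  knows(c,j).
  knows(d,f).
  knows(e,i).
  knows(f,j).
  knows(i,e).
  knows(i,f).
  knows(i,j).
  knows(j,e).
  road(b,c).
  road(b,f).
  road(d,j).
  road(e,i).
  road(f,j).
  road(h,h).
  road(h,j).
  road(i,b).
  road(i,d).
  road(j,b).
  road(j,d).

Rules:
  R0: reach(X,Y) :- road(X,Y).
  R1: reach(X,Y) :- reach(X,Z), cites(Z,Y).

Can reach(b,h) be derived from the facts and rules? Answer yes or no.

yes

round 1: derive reach(b,c) via R0 from road(b,c)
round 1: derive reach(b,f) via R0 from road(b,f)
round 1: derive reach(d,j) via R0 from road(d,j)
round 1: derive reach(e,i) via R0 from road(e,i)
round 1: derive reach(f,j) via R0 from road(f,j)
round 1: derive reach(h,h) via R0 from road(h,h)
round 1: derive reach(h,j) via R0 from road(h,j)
round 1: derive reach(i,b) via R0 from road(i,b)
round 1: derive reach(i,d) via R0 from road(i,d)
round 1: derive reach(j,b) via R0 from road(j,b)
round 1: derive reach(j,d) via R0 from road(j,d)
round 2: derive reach(b,d) via R1 from reach(b,c), cites(c,d)
round 2: derive reach(b,i) via R1 from reach(b,c), cites(c,i)
round 2: derive reach(e,c) via R1 from reach(e,i), cites(i,c)
round 2: derive reach(e,d) via R1 from reach(e,i), cites(i,d)
round 2: derive reach(i,e) via R1 from reach(i,d), cites(d,e)
round 2: derive reach(i,h) via R1 from reach(i,b), cites(b,h)
round 2: derive reach(j,e) via R1 from reach(j,d), cites(d,e)
round 2: derive reach(j,h) via R1 from reach(j,b), cites(b,h)
round 3: derive reach(b,e) via R1 from reach(b,d), cites(d,e)
round 3: derive reach(b,h) via R1 from reach(b,d), cites(d,h)
round 3: derive reach(e,e) via R1 from reach(e,d), cites(d,e)
round 3: derive reach(e,h) via R1 from reach(e,d), cites(d,h)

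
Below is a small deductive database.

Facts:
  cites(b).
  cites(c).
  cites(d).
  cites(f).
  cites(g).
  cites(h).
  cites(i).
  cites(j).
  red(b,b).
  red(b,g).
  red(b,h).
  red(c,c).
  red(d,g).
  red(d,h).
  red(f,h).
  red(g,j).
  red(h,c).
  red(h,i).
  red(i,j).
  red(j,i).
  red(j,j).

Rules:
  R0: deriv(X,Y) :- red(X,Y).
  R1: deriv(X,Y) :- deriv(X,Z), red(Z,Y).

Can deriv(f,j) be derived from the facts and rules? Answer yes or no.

round 1: derive deriv(b,b) via R0 from red(b,b)
round 1: derive deriv(b,g) via R0 from red(b,g)
round 1: derive deriv(b,h) via R0 from red(b,h)
round 1: derive deriv(c,c) via R0 from red(c,c)
round 1: derive deriv(d,g) via R0 from red(d,g)
round 1: derive deriv(d,h) via R0 from red(d,h)
round 1: derive deriv(f,h) via R0 from red(f,h)
round 1: derive deriv(g,j) via R0 from red(g,j)
round 1: derive deriv(h,c) via R0 from red(h,c)
round 1: derive deriv(h,i) via R0 from red(h,i)
round 1: derive deriv(i,j) via R0 from red(i,j)
round 1: derive deriv(j,i) via R0 from red(j,i)
round 1: derive deriv(j,j) via R0 from red(j,j)
round 2: derive deriv(b,c) via R1 from deriv(b,h), red(h,c)
round 2: derive deriv(b,i) via R1 from deriv(b,h), red(h,i)
round 2: derive deriv(b,j) via R1 from deriv(b,g), red(g,j)
round 2: derive deriv(d,c) via R1 from deriv(d,h), red(h,c)
round 2: derive deriv(d,i) via R1 from deriv(d,h), red(h,i)
round 2: derive deriv(d,j) via R1 from deriv(d,g), red(g,j)
round 2: derive deriv(f,c) via R1 from deriv(f,h), red(h,c)
round 2: derive deriv(f,i) via R1 from deriv(f,h), red(h,i)
round 2: derive deriv(g,i) via R1 from deriv(g,j), red(j,i)
round 2: derive deriv(h,j) via R1 from deriv(h,i), red(i,j)
round 2: derive deriv(i,i) via R1 from deriv(i,j), red(j,i)
round 3: derive deriv(f,j) via R1 from deriv(f,i), red(i,j)

yes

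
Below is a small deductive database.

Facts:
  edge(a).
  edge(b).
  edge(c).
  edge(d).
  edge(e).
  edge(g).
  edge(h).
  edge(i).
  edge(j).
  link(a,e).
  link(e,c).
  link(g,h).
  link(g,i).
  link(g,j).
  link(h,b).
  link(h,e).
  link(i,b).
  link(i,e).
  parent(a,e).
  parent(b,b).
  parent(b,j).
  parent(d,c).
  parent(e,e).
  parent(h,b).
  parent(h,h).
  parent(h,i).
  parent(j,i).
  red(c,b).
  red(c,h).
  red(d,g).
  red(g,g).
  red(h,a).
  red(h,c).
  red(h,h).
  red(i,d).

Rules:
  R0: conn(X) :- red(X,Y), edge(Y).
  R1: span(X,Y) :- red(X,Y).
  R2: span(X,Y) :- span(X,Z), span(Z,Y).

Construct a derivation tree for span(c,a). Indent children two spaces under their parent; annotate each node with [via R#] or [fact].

round 1: derive span(c,b) via R1 from red(c,b)
round 1: derive span(c,h) via R1 from red(c,h)
round 1: derive span(d,g) via R1 from red(d,g)
round 1: derive span(g,g) via R1 from red(g,g)
round 1: derive span(h,a) via R1 from red(h,a)
round 1: derive span(h,c) via R1 from red(h,c)
round 1: derive span(h,h) via R1 from red(h,h)
round 1: derive span(i,d) via R1 from red(i,d)
round 2: derive span(c,a) via R2 from span(c,h), span(h,a)
round 2: derive span(c,c) via R2 from span(c,h), span(h,c)
round 2: derive span(h,b) via R2 from span(h,c), span(c,b)
round 2: derive span(i,g) via R2 from span(i,d), span(d,g)

span(c,a)  [via R2]
  span(c,h)  [via R1]
    red(c,h)  [fact]
  span(h,a)  [via R1]
    red(h,a)  [fact]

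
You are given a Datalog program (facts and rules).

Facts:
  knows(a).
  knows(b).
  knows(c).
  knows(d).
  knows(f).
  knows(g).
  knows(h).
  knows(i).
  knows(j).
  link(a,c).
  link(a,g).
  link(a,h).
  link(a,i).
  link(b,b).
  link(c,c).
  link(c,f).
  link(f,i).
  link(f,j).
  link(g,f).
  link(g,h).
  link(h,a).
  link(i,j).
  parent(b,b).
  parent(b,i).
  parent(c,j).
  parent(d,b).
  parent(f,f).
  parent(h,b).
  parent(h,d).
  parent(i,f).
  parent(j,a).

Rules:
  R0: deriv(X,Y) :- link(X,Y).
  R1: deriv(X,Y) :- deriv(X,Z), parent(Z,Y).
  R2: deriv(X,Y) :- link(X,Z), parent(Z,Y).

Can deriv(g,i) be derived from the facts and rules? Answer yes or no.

yes

round 1: derive deriv(a,c) via R0 from link(a,c)
round 1: derive deriv(a,g) via R0 from link(a,g)
round 1: derive deriv(a,h) via R0 from link(a,h)
round 1: derive deriv(a,i) via R0 from link(a,i)
round 1: derive deriv(b,b) via R0 from link(b,b)
round 1: derive deriv(c,c) via R0 from link(c,c)
round 1: derive deriv(c,f) via R0 from link(c,f)
round 1: derive deriv(f,i) via R0 from link(f,i)
round 1: derive deriv(f,j) via R0 from link(f,j)
round 1: derive deriv(g,f) via R0 from link(g,f)
round 1: derive deriv(g,h) via R0 from link(g,h)
round 1: derive deriv(h,a) via R0 from link(h,a)
round 1: derive deriv(i,j) via R0 from link(i,j)
round 1: derive deriv(a,b) via R2 from link(a,h), parent(h,b)
round 1: derive deriv(a,d) via R2 from link(a,h), parent(h,d)
round 1: derive deriv(a,f) via R2 from link(a,i), parent(i,f)
round 1: derive deriv(a,j) via R2 from link(a,c), parent(c,j)
round 1: derive deriv(b,i) via R2 from link(b,b), parent(b,i)
round 1: derive deriv(c,j) via R2 from link(c,c), parent(c,j)
round 1: derive deriv(f,a) via R2 from link(f,j), parent(j,a)
round 1: derive deriv(f,f) via R2 from link(f,i), parent(i,f)
round 1: derive deriv(g,b) via R2 from link(g,h), parent(h,b)
round 1: derive deriv(g,d) via R2 from link(g,h), parent(h,d)
round 1: derive deriv(i,a) via R2 from link(i,j), parent(j,a)
round 2: derive deriv(a,a) via R1 from deriv(a,j), parent(j,a)
round 2: derive deriv(b,f) via R1 from deriv(b,i), parent(i,f)
round 2: derive deriv(c,a) via R1 from deriv(c,j), parent(j,a)
round 2: derive deriv(g,i) via R1 from deriv(g,b), parent(b,i)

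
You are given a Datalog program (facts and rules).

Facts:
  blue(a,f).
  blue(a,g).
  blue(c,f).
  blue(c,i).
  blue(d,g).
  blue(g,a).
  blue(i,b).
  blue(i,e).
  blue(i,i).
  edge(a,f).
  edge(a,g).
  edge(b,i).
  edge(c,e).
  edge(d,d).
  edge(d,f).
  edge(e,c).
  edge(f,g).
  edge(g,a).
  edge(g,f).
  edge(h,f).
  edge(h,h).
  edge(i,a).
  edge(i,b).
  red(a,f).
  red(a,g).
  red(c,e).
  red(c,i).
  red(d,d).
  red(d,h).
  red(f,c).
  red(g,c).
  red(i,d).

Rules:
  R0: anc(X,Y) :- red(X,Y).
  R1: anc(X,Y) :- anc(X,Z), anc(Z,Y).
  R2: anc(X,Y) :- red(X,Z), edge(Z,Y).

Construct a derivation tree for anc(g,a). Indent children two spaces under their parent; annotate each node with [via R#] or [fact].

anc(g,a)  [via R1]
  anc(g,c)  [via R0]
    red(g,c)  [fact]
  anc(c,a)  [via R2]
    red(c,i)  [fact]
    edge(i,a)  [fact]

round 1: derive anc(a,f) via R0 from red(a,f)
round 1: derive anc(a,g) via R0 from red(a,g)
round 1: derive anc(c,e) via R0 from red(c,e)
round 1: derive anc(c,i) via R0 from red(c,i)
round 1: derive anc(d,d) via R0 from red(d,d)
round 1: derive anc(d,h) via R0 from red(d,h)
round 1: derive anc(f,c) via R0 from red(f,c)
round 1: derive anc(g,c) via R0 from red(g,c)
round 1: derive anc(i,d) via R0 from red(i,d)
round 1: derive anc(a,a) via R2 from red(a,g), edge(g,a)
round 1: derive anc(c,a) via R2 from red(c,i), edge(i,a)
round 1: derive anc(c,b) via R2 from red(c,i), edge(i,b)
round 1: derive anc(c,c) via R2 from red(c,e), edge(e,c)
round 1: derive anc(d,f) via R2 from red(d,d), edge(d,f)
round 1: derive anc(f,e) via R2 from red(f,c), edge(c,e)
round 1: derive anc(g,e) via R2 from red(g,c), edge(c,e)
round 1: derive anc(i,f) via R2 from red(i,d), edge(d,f)
round 2: derive anc(a,c) via R1 from anc(a,f), anc(f,c)
round 2: derive anc(a,e) via R1 from anc(a,f), anc(f,e)
round 2: derive anc(c,d) via R1 from anc(c,i), anc(i,d)
round 2: derive anc(c,f) via R1 from anc(c,a), anc(a,f)
round 2: derive anc(c,g) via R1 from anc(c,a), anc(a,g)
round 2: derive anc(d,c) via R1 from anc(d,f), anc(f,c)
round 2: derive anc(d,e) via R1 from anc(d,f), anc(f,e)
round 2: derive anc(f,a) via R1 from anc(f,c), anc(c,a)
round 2: derive anc(f,b) via R1 from anc(f,c), anc(c,b)
round 2: derive anc(f,i) via R1 from anc(f,c), anc(c,i)
round 2: derive anc(g,a) via R1 from anc(g,c), anc(c,a)
round 2: derive anc(g,b) via R1 from anc(g,c), anc(c,b)
round 2: derive anc(g,i) via R1 from anc(g,c), anc(c,i)
round 2: derive anc(i,c) via R1 from anc(i,f), anc(f,c)
round 2: derive anc(i,e) via R1 from anc(i,f), anc(f,e)
round 2: derive anc(i,h) via R1 from anc(i,d), anc(d,h)
round 3: derive anc(a,b) via R1 from anc(a,c), anc(c,b)
round 3: derive anc(a,d) via R1 from anc(a,c), anc(c,d)
round 3: derive anc(a,i) via R1 from anc(a,c), anc(c,i)
round 3: derive anc(c,h) via R1 from anc(c,d), anc(d,h)
round 3: derive anc(d,a) via R1 from anc(d,c), anc(c,a)
round 3: derive anc(d,b) via R1 from anc(d,c), anc(c,b)
round 3: derive anc(d,g) via R1 from anc(d,c), anc(c,g)
round 3: derive anc(d,i) via R1 from anc(d,c), anc(c,i)
round 3: derive anc(f,d) via R1 from anc(f,c), anc(c,d)
round 3: derive anc(f,f) via R1 from anc(f,a), anc(a,f)
round 3: derive anc(f,g) via R1 from anc(f,a), anc(a,g)
round 3: derive anc(f,h) via R1 from anc(f,i), anc(i,h)
round 3: derive anc(g,d) via R1 from anc(g,c), anc(c,d)
round 3: derive anc(g,f) via R1 from anc(g,a), anc(a,f)
round 3: derive anc(g,g) via R1 from anc(g,a), anc(a,g)
round 3: derive anc(g,h) via R1 from anc(g,i), anc(i,h)
round 3: derive anc(i,a) via R1 from anc(i,c), anc(c,a)
round 3: derive anc(i,b) via R1 from anc(i,c), anc(c,b)
round 3: derive anc(i,g) via R1 from anc(i,c), anc(c,g)
round 3: derive anc(i,i) via R1 from anc(i,c), anc(c,i)
round 4: derive anc(a,h) via R1 from anc(a,c), anc(c,h)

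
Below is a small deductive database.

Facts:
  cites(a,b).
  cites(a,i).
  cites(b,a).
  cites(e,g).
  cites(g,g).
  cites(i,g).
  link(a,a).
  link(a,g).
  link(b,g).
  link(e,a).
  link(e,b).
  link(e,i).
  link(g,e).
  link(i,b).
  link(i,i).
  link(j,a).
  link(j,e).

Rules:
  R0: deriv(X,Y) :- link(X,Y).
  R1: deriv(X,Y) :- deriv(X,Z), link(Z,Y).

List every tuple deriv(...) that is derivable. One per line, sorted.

round 1: derive deriv(a,a) via R0 from link(a,a)
round 1: derive deriv(a,g) via R0 from link(a,g)
round 1: derive deriv(b,g) via R0 from link(b,g)
round 1: derive deriv(e,a) via R0 from link(e,a)
round 1: derive deriv(e,b) via R0 from link(e,b)
round 1: derive deriv(e,i) via R0 from link(e,i)
round 1: derive deriv(g,e) via R0 from link(g,e)
round 1: derive deriv(i,b) via R0 from link(i,b)
round 1: derive deriv(i,i) via R0 from link(i,i)
round 1: derive deriv(j,a) via R0 from link(j,a)
round 1: derive deriv(j,e) via R0 from link(j,e)
round 2: derive deriv(a,e) via R1 from deriv(a,g), link(g,e)
round 2: derive deriv(b,e) via R1 from deriv(b,g), link(g,e)
round 2: derive deriv(e,g) via R1 from deriv(e,a), link(a,g)
round 2: derive deriv(g,a) via R1 from deriv(g,e), link(e,a)
round 2: derive deriv(g,b) via R1 from deriv(g,e), link(e,b)
round 2: derive deriv(g,i) via R1 from deriv(g,e), link(e,i)
round 2: derive deriv(i,g) via R1 from deriv(i,b), link(b,g)
round 2: derive deriv(j,b) via R1 from deriv(j,e), link(e,b)
round 2: derive deriv(j,g) via R1 from deriv(j,a), link(a,g)
round 2: derive deriv(j,i) via R1 from deriv(j,e), link(e,i)
round 3: derive deriv(a,b) via R1 from deriv(a,e), link(e,b)
round 3: derive deriv(a,i) via R1 from deriv(a,e), link(e,i)
round 3: derive deriv(b,a) via R1 from deriv(b,e), link(e,a)
round 3: derive deriv(b,b) via R1 from deriv(b,e), link(e,b)
round 3: derive deriv(b,i) via R1 from deriv(b,e), link(e,i)
round 3: derive deriv(e,e) via R1 from deriv(e,g), link(g,e)
round 3: derive deriv(g,g) via R1 from deriv(g,a), link(a,g)
round 3: derive deriv(i,e) via R1 from deriv(i,g), link(g,e)
round 4: derive deriv(i,a) via R1 from deriv(i,e), link(e,a)

deriv(a,a)
deriv(a,b)
deriv(a,e)
deriv(a,g)
deriv(a,i)
deriv(b,a)
deriv(b,b)
deriv(b,e)
deriv(b,g)
deriv(b,i)
deriv(e,a)
deriv(e,b)
deriv(e,e)
deriv(e,g)
deriv(e,i)
deriv(g,a)
deriv(g,b)
deriv(g,e)
deriv(g,g)
deriv(g,i)
deriv(i,a)
deriv(i,b)
deriv(i,e)
deriv(i,g)
deriv(i,i)
deriv(j,a)
deriv(j,b)
deriv(j,e)
deriv(j,g)
deriv(j,i)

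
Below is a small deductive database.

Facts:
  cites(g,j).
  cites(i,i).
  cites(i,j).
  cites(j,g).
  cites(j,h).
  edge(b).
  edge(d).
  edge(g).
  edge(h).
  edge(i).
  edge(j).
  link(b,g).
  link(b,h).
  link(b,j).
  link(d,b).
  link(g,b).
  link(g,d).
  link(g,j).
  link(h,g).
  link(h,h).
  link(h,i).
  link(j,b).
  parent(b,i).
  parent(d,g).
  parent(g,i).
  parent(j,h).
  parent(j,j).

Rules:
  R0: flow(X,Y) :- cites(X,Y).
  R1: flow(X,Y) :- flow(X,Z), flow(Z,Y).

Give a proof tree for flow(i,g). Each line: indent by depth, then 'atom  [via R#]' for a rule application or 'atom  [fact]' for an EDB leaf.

round 1: derive flow(g,j) via R0 from cites(g,j)
round 1: derive flow(i,i) via R0 from cites(i,i)
round 1: derive flow(i,j) via R0 from cites(i,j)
round 1: derive flow(j,g) via R0 from cites(j,g)
round 1: derive flow(j,h) via R0 from cites(j,h)
round 2: derive flow(g,g) via R1 from flow(g,j), flow(j,g)
round 2: derive flow(g,h) via R1 from flow(g,j), flow(j,h)
round 2: derive flow(i,g) via R1 from flow(i,j), flow(j,g)
round 2: derive flow(i,h) via R1 from flow(i,j), flow(j,h)
round 2: derive flow(j,j) via R1 from flow(j,g), flow(g,j)

flow(i,g)  [via R1]
  flow(i,j)  [via R0]
    cites(i,j)  [fact]
  flow(j,g)  [via R0]
    cites(j,g)  [fact]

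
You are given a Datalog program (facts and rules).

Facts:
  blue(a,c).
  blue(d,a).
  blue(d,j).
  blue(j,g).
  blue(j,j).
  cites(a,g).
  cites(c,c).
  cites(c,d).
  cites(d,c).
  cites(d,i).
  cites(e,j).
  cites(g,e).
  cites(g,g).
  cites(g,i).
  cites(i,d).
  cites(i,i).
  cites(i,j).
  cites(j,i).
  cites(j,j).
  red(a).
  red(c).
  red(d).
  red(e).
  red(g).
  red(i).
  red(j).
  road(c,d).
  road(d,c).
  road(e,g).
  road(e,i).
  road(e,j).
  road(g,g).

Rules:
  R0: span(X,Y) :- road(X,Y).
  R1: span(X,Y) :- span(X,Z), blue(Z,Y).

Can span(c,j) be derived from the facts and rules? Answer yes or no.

round 1: derive span(c,d) via R0 from road(c,d)
round 1: derive span(d,c) via R0 from road(d,c)
round 1: derive span(e,g) via R0 from road(e,g)
round 1: derive span(e,i) via R0 from road(e,i)
round 1: derive span(e,j) via R0 from road(e,j)
round 1: derive span(g,g) via R0 from road(g,g)
round 2: derive span(c,a) via R1 from span(c,d), blue(d,a)
round 2: derive span(c,j) via R1 from span(c,d), blue(d,j)
round 3: derive span(c,c) via R1 from span(c,a), blue(a,c)
round 3: derive span(c,g) via R1 from span(c,j), blue(j,g)

yes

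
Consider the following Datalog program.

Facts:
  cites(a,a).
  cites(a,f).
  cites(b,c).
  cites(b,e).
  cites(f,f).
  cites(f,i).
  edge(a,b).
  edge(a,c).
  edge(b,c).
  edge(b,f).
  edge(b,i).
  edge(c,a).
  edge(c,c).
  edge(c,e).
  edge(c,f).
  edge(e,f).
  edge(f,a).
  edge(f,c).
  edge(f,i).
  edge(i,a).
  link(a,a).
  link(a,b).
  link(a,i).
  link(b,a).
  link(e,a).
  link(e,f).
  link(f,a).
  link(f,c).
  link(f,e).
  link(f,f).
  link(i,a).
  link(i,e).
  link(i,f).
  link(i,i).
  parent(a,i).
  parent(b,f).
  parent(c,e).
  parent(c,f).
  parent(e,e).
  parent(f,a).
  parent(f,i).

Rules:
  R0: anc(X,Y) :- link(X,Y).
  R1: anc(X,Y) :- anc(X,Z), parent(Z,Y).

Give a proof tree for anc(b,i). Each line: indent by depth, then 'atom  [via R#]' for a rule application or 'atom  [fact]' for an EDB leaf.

round 1: derive anc(a,a) via R0 from link(a,a)
round 1: derive anc(a,b) via R0 from link(a,b)
round 1: derive anc(a,i) via R0 from link(a,i)
round 1: derive anc(b,a) via R0 from link(b,a)
round 1: derive anc(e,a) via R0 from link(e,a)
round 1: derive anc(e,f) via R0 from link(e,f)
round 1: derive anc(f,a) via R0 from link(f,a)
round 1: derive anc(f,c) via R0 from link(f,c)
round 1: derive anc(f,e) via R0 from link(f,e)
round 1: derive anc(f,f) via R0 from link(f,f)
round 1: derive anc(i,a) via R0 from link(i,a)
round 1: derive anc(i,e) via R0 from link(i,e)
round 1: derive anc(i,f) via R0 from link(i,f)
round 1: derive anc(i,i) via R0 from link(i,i)
round 2: derive anc(a,f) via R1 from anc(a,b), parent(b,f)
round 2: derive anc(b,i) via R1 from anc(b,a), parent(a,i)
round 2: derive anc(e,i) via R1 from anc(e,a), parent(a,i)
round 2: derive anc(f,i) via R1 from anc(f,a), parent(a,i)

anc(b,i)  [via R1]
  anc(b,a)  [via R0]
    link(b,a)  [fact]
  parent(a,i)  [fact]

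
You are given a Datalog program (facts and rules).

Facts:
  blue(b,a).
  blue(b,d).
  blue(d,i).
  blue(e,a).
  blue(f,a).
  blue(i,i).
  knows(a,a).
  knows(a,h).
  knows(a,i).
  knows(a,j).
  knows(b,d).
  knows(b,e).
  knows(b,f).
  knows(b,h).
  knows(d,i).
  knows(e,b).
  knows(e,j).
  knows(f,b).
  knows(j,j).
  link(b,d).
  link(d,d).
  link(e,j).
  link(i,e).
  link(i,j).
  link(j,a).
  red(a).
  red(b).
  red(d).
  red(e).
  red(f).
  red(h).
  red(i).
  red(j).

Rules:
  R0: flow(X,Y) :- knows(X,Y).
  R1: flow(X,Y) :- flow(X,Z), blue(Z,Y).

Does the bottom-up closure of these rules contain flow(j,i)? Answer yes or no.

no

round 1: derive flow(a,a) via R0 from knows(a,a)
round 1: derive flow(a,h) via R0 from knows(a,h)
round 1: derive flow(a,i) via R0 from knows(a,i)
round 1: derive flow(a,j) via R0 from knows(a,j)
round 1: derive flow(b,d) via R0 from knows(b,d)
round 1: derive flow(b,e) via R0 from knows(b,e)
round 1: derive flow(b,f) via R0 from knows(b,f)
round 1: derive flow(b,h) via R0 from knows(b,h)
round 1: derive flow(d,i) via R0 from knows(d,i)
round 1: derive flow(e,b) via R0 from knows(e,b)
round 1: derive flow(e,j) via R0 from knows(e,j)
round 1: derive flow(f,b) via R0 from knows(f,b)
round 1: derive flow(j,j) via R0 from knows(j,j)
round 2: derive flow(b,a) via R1 from flow(b,e), blue(e,a)
round 2: derive flow(b,i) via R1 from flow(b,d), blue(d,i)
round 2: derive flow(e,a) via R1 from flow(e,b), blue(b,a)
round 2: derive flow(e,d) via R1 from flow(e,b), blue(b,d)
round 2: derive flow(f,a) via R1 from flow(f,b), blue(b,a)
round 2: derive flow(f,d) via R1 from flow(f,b), blue(b,d)
round 3: derive flow(e,i) via R1 from flow(e,d), blue(d,i)
round 3: derive flow(f,i) via R1 from flow(f,d), blue(d,i)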